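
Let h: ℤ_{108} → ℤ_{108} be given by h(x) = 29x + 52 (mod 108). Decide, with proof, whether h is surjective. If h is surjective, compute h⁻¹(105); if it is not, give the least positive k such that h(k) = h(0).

13

Recall: h is surjective if every y in the codomain equals h(x) for some x in the domain.
Since gcd(29, 108) = 1, 29 is invertible modulo 108. Euclid's algorithm: 108 = 3·29 + 21, 29 = 1·21 + 8, 21 = 2·8 + 5, 8 = 1·5 + 3, 5 = 1·3 + 2, 3 = 1·2 + 1; back-substituting gives 1 = 41·29 − 11·108, so 29⁻¹ ≡ 41 (mod 108).
Then y ↦ 41(y − 52) is a two-sided inverse to h, so every y ∈ ℤ_{108} has a preimage.
Therefore h is surjective.
Since h is surjective, we find h⁻¹(105): we need 29x ≡ 105 − 52 ≡ 53 (mod 108). Using 29⁻¹ = 41: x ≡ 41·53 = 2173 = 20·108 + 13, so x = 13.
Check: h(13) = 29·13 + 52 = 429 = 3·108 + 105 ≡ 105 (mod 108).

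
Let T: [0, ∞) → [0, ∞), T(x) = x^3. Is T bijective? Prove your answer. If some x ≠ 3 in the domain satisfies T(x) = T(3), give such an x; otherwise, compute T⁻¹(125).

5

On [0, ∞), x ↦ x^3 is strictly increasing (injective) and for any y ∈ [0, ∞) the 3rd root y^{1/3} lies in [0, ∞) (surjective). So T is bijective.
Since x ↦ x^3 is strictly increasing on [0, ∞), it is injective there, so no x ≠ 3 in the domain has T(x) = T(3). We therefore compute T⁻¹(125) = 125^{1/3} = 5 (indeed 5^3 = 125).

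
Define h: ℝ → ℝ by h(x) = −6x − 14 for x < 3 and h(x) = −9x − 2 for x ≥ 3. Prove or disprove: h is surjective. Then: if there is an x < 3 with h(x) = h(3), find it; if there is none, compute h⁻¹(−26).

Both pieces are strictly decreasing (slopes −6 and −9), so each is injective on its own interval.
The left piece maps (−∞, 3) onto (−32, ∞); the right piece maps [3, ∞) onto (−∞, −29].
The union (−32, ∞) ∪ (−∞, −29] covers ℝ, so h is surjective.
For the follow-up: the images overlap, so an x < 3 with h(x) = h(3) exists. h(3) = −29; solving −6x − 14 = −29 for x < 3 gives x = (−29 + 14)/(−6) = 5/2.

5/2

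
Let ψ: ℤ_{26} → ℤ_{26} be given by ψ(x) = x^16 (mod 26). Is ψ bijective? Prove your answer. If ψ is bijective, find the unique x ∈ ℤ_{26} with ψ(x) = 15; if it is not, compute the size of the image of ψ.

ψ(1) = 1^16 = 1.
ψ(5): Repeated squaring mod 26: 5^1 ≡ 5, 5^2 ≡ 5² = 25, 5^4 ≡ 25² = 625 ≡ 1, 5^8 ≡ 1² = 1, 5^16 ≡ 1² = 1. So 5^16 ≡ 1 (mod 26).
So ψ(1) = ψ(5) = 1 while 1 ≠ 5, therefore ψ is not injective, hence not bijective.
Since ψ is not bijective, we determine |image(ψ)|. Computing x^16 mod 26 for each x (by repeated squaring, reducing mod 26 at every step), the values ψ(0), ψ(1), …, ψ(25) are: 0, 1, 16, 3, 22, 1, 22, 9, 14, 9, 16, 3, 14, 13, 14, 3, 16, 9, 14, 9, 22, 1, 22, 3, 16, 1.
The distinct values are {0, 1, 3, 9, 13, 14, 16, 22}; there are 8 of them.

8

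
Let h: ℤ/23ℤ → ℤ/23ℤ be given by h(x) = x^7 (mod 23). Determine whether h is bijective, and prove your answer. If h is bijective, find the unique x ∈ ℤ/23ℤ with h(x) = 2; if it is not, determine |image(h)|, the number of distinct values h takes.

Since 23 is prime, the nonzero elements of ℤ/23ℤ form a cyclic group of order 22.
As gcd(7, 22) = 1, raising to the 7th power is a bijection on this group: if s^7 ≡ t^7 then (st^{−1})^7 = 1, and the only element of order dividing gcd(7, 22) = 1 is 1, so s = t.
With h(0) = 0 this makes h injective on all of ℤ/23ℤ, hence bijective (finite equal-size domain and codomain). In particular h is bijective.
Since h is bijective, we find the preimage of 2. The inverse of x ↦ x^7 on (ℤ/23ℤ)^× is x ↦ x^19, because 7·19 = 133 = 6·22 + 1 ≡ 1 (mod 22) and x^{22} = 1 for x ≠ 0 (Fermat). So h⁻¹(2) = 2^19 mod 23.
Repeated squaring mod 23: 2^1 ≡ 2, 2^2 ≡ 2² = 4, 2^4 ≡ 4² = 16, 2^8 ≡ 16² = 256 ≡ 3, 2^16 ≡ 3² = 9. Since 19 = 16 + 2 + 1, 2^19 ≡ 9·4·2: 9·4 = 36 ≡ 13, then 13·2 = 26 ≡ 3. So 2^19 ≡ 3 (mod 23).
Hence h⁻¹(2) = 3.

3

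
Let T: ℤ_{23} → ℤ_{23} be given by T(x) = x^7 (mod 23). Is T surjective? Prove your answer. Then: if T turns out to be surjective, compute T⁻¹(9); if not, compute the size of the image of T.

Since 23 is prime, the nonzero elements of ℤ_{23} form a cyclic group of order 22.
As gcd(7, 22) = 1, raising to the 7th power is a bijection on this group: if x_1^7 ≡ x_2^7 then (x_1x_2^{−1})^7 = 1, and the only element of order dividing gcd(7, 22) = 1 is 1, so x_1 = x_2.
With T(0) = 0 this makes T injective on all of ℤ_{23}, hence bijective (finite equal-size domain and codomain). In particular T is surjective.
Since T is surjective, we find the preimage of 9. The inverse of x ↦ x^7 on (ℤ_{23})^× is x ↦ x^19, because 7·19 = 133 = 6·22 + 1 ≡ 1 (mod 22) and x^{22} = 1 for x ≠ 0 (Fermat). So T⁻¹(9) = 9^19 mod 23.
Repeated squaring mod 23: 9^1 ≡ 9, 9^2 ≡ 9² = 81 ≡ 12, 9^4 ≡ 12² = 144 ≡ 6, 9^8 ≡ 6² = 36 ≡ 13, 9^16 ≡ 13² = 169 ≡ 8. Since 19 = 16 + 2 + 1, 9^19 ≡ 8·12·9: 8·12 = 96 ≡ 4, then 4·9 = 36 ≡ 13. So 9^19 ≡ 13 (mod 23).
Hence T⁻¹(9) = 13.

13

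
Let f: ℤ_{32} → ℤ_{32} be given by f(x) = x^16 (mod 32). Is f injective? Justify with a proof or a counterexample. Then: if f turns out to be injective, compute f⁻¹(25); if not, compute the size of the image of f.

2

f(0) = 0^16 = 0.
f(2): Repeated squaring mod 32: 2^1 ≡ 2, 2^2 ≡ 2² = 4, 2^4 ≡ 4² = 16, 2^8 ≡ 16² = 256 ≡ 0, 2^16 ≡ 0² = 0. So 2^16 ≡ 0 (mod 32).
So f(0) = f(2) = 0 while 0 ≠ 2, thus f is not injective.
Since f is not injective, we determine |image(f)|. Computing x^16 mod 32 for each x (by repeated squaring, reducing mod 32 at every step), the values f(0), f(1), …, f(31) are: 0, 1, 0, 1, 0, 1, 0, 1, 0, 1, 0, 1, 0, 1, 0, 1, 0, 1, 0, 1, 0, 1, 0, 1, 0, 1, 0, 1, 0, 1, 0, 1.
The distinct values are {0, 1}; there are 2 of them.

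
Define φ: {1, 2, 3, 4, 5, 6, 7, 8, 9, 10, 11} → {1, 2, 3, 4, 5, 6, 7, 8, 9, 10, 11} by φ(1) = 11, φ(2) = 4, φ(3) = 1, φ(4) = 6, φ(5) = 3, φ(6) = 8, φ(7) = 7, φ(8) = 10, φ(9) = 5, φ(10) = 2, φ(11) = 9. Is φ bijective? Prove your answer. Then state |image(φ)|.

The values 11, 4, 1, 6, 3, 8, 7, 10, 5, 2, 9 are a permutation of {1, 2, 3, 4, 5, 6, 7, 8, 9, 10, 11}: each element appears exactly once.
So φ is injective and surjective, hence bijective.
The image of φ is {1, 2, 3, 4, 5, 6, 7, 8, 9, 10, 11}, which has 11 elements.

11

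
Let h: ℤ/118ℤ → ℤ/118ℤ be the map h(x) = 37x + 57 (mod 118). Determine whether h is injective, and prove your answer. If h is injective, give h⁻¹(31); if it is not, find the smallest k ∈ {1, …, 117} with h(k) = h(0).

If h(a) = h(b), then 37a ≡ 37b (mod 118). Because gcd(37, 118) = 1, we may cancel 37 to get a ≡ b (mod 118).
Thus h is injective.
We now compute 37⁻¹ mod 118 explicitly. Euclid's algorithm: 118 = 3·37 + 7, 37 = 5·7 + 2, 7 = 3·2 + 1; back-substituting gives 1 = 67·37 − 21·118, so 37⁻¹ ≡ 67 (mod 118).
Since h is injective, we compute h⁻¹(31): solve 37x + 57 ≡ 31 (mod 118), i.e. 37x ≡ 92 (mod 118).
Multiplying by 37⁻¹ = 67 gives x ≡ 67·92 = 6164 = 52·118 + 28 ≡ 28 (mod 118).
Check: h(28) = 37·28 + 57 = 1093 = 9·118 + 31 ≡ 31 (mod 118).

28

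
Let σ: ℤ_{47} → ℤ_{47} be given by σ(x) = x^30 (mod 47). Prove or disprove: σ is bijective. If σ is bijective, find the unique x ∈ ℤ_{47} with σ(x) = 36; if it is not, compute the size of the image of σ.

24

σ(23): Repeated squaring mod 47: 23^1 ≡ 23, 23^2 ≡ 23² = 529 ≡ 12, 23^4 ≡ 12² = 144 ≡ 3, 23^8 ≡ 3² = 9, 23^16 ≡ 9² = 81 ≡ 34. Since 30 = 16 + 8 + 4 + 2, 23^30 ≡ 34·9·3·12: 34·9 = 306 ≡ 24, then 24·3 = 72 ≡ 25, then 25·12 = 300 ≡ 18. So 23^30 ≡ 18 (mod 47).
σ(24): Repeated squaring mod 47: 24^1 ≡ 24, 24^2 ≡ 24² = 576 ≡ 12, 24^4 ≡ 12² = 144 ≡ 3, 24^8 ≡ 3² = 9, 24^16 ≡ 9² = 81 ≡ 34. Since 30 = 16 + 8 + 4 + 2, 24^30 ≡ 34·9·3·12: 34·9 = 306 ≡ 24, then 24·3 = 72 ≡ 25, then 25·12 = 300 ≡ 18. So 24^30 ≡ 18 (mod 47).
So σ(23) = σ(24) = 18 while 23 ≠ 24, thus σ is not injective, hence not bijective.
Since σ is not bijective, we determine |image(σ)|. Computing x^30 mod 47 for each x (by repeated squaring, reducing mod 47 at every step), the values σ(0), σ(1), …, σ(46) are: 0, 1, 34, 25, 28, 36, 4, 9, 12, 14, 2, 16, 42, 8, 24, 7, 32, 3, 6, 17, 21, 37, 27, 18, 18, 27, 37, 21, 17, 6, 3, 32, 7, 24, 8, 42, 16, 2, 14, 12, 9, 4, 36, 28, 25, 34, 1.
The distinct values are {0, 1, 2, 3, 4, 6, 7, 8, 9, 12, 14, 16, 17, 18, 21, 24, 25, 27, 28, 32, 34, 36, 37, 42}; there are 24 of them.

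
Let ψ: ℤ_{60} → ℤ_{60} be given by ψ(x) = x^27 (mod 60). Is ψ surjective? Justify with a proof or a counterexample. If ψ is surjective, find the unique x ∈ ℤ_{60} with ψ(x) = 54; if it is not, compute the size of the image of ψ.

ψ(0) = 0^27 = 0.
ψ(30): Repeated squaring mod 60: 30^1 ≡ 30, 30^2 ≡ 30² = 900 ≡ 0, 30^4 ≡ 0² = 0, 30^8 ≡ 0² = 0, 30^16 ≡ 0² = 0. Since 27 = 16 + 8 + 2 + 1, 30^27 ≡ 0·0·0·30: 0·0 = 0, then 0·0 = 0, then 0·30 = 0. So 30^27 ≡ 0 (mod 60).
So ψ(0) = ψ(30) = 0 while 0 ≠ 30, thus ψ is not injective.
A non-injective map from the 60-element set ℤ_{60} to itself takes at most 59 distinct values, so it cannot be surjective. Thus ψ is not surjective.
Since ψ is not surjective, we determine |image(ψ)|. Computing x^27 mod 60 for each x (by repeated squaring, reducing mod 60 at every step), the values ψ(0), ψ(1), …, ψ(59) are: 0, 1, 8, 27, 4, 5, 36, 43, 32, 9, 40, 11, 48, 37, 44, 15, 16, 53, 12, 19, 20, 21, 28, 47, 24, 25, 56, 3, 52, 29, 0, 31, 8, 57, 4, 35, 36, 13, 32, 39, 40, 41, 48, 7, 44, 45, 16, 23, 12, 49, 20, 51, 28, 17, 24, 55, 56, 33, 52, 59.
The distinct values are {0, 1, 3, 4, 5, 7, 8, 9, 11, 12, 13, 15, 16, 17, 19, 20, 21, 23, 24, 25, 27, 28, 29, 31, 32, 33, 35, 36, 37, 39, 40, 41, 43, 44, 45, 47, 48, 49, 51, 52, 53, 55, 56, 57, 59}; there are 45 of them.

45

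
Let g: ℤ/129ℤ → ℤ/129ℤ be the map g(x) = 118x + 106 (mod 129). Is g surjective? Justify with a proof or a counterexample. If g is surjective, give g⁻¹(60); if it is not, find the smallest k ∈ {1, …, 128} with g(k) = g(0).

Since gcd(118, 129) = 1, 118 is invertible modulo 129. Euclid's algorithm: 129 = 1·118 + 11, 118 = 10·11 + 8, 11 = 1·8 + 3, 8 = 2·3 + 2, 3 = 1·2 + 1; back-substituting gives 1 = 82·118 − 75·129, so 118⁻¹ ≡ 82 (mod 129).
For any y ∈ ℤ/129ℤ, x = 82(y − 106) mod 129 satisfies g(x) = 118·82(y − 106) + 106 ≡ y (since 118·82 ≡ 1 mod 129). So every y has a preimage.
Hence g is surjective.
Since g is surjective, we compute g⁻¹(60): solve 118x + 106 ≡ 60 (mod 129), i.e. 118x ≡ 83 (mod 129).
Multiplying by 118⁻¹ = 82 gives x ≡ 82·83 = 6806 = 52·129 + 98 ≡ 98 (mod 129).
Check: g(98) = 118·98 + 106 = 11670 = 90·129 + 60 ≡ 60 (mod 129).

98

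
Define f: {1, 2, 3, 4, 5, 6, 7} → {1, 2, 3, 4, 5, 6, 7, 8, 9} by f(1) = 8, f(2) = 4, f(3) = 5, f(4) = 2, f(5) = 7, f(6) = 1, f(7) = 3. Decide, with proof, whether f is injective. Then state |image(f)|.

The values f(1), …, f(7) are 8, 4, 5, 2, 7, 1, 3 — all distinct.
So f(s) = f(t) only when s = t, and f is injective.
The image of f is {1, 2, 3, 4, 5, 7, 8}, which has 7 elements.

7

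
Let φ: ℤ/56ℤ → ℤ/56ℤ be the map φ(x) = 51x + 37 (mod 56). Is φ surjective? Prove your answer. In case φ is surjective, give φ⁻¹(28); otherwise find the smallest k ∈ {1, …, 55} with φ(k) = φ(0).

Since gcd(51, 56) = 1, 51 is invertible modulo 56. Euclid's algorithm: 56 = 1·51 + 5, 51 = 10·5 + 1; back-substituting gives 1 = 11·51 − 10·56, so 51⁻¹ ≡ 11 (mod 56).
For any y ∈ ℤ/56ℤ, x = 11(y − 37) mod 56 satisfies φ(x) = 51·11(y − 37) + 37 ≡ y (since 51·11 ≡ 1 mod 56). So every y has a preimage.
Hence φ is surjective.
Since φ is surjective, we find φ⁻¹(28): we need 51x ≡ 28 − 37 ≡ 47 (mod 56). Using 51⁻¹ = 11: x ≡ 11·47 = 517 = 9·56 + 13, so x = 13.
Check: φ(13) = 51·13 + 37 = 700 = 12·56 + 28 ≡ 28 (mod 56).

13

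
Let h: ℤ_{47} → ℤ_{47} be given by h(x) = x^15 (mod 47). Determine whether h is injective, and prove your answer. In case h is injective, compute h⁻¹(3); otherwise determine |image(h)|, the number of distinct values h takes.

7

Since 47 is prime, the nonzero elements of ℤ_{47} form a cyclic group of order 46.
As gcd(15, 46) = 1, raising to the 15th power is a bijection on this group: if x_1^15 ≡ x_2^15 then (x_1x_2^{−1})^15 = 1, and the only element of order dividing gcd(15, 46) = 1 is 1, so x_1 = x_2.
With h(0) = 0 this makes h injective on all of ℤ_{47}, hence bijective (finite equal-size domain and codomain). In particular h is injective.
Since h is injective, we find the preimage of 3. The inverse of x ↦ x^15 on (ℤ_{47})^× is x ↦ x^43, because 15·43 = 645 = 14·46 + 1 ≡ 1 (mod 46) and x^{46} = 1 for x ≠ 0 (Fermat). So h⁻¹(3) = 3^43 mod 47.
Repeated squaring mod 47: 3^1 ≡ 3, 3^2 ≡ 3² = 9, 3^4 ≡ 9² = 81 ≡ 34, 3^8 ≡ 34² = 1156 ≡ 28, 3^16 ≡ 28² = 784 ≡ 32, 3^32 ≡ 32² = 1024 ≡ 37. Since 43 = 32 + 8 + 2 + 1, 3^43 ≡ 37·28·9·3: 37·28 = 1036 ≡ 2, then 2·9 = 18, then 18·3 = 54 ≡ 7. So 3^43 ≡ 7 (mod 47).
Hence h⁻¹(3) = 7.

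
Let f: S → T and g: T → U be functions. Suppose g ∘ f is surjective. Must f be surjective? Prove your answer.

not surjective

No. Take S = {0}, T = {0, 1}, U = {0}, f(a) = 0 for every a ∈ S, and g(b) = 0 for every b ∈ T.
Then g ∘ f is surjective onto {0}, but 1 ∈ T has no preimage under f, so f is not surjective.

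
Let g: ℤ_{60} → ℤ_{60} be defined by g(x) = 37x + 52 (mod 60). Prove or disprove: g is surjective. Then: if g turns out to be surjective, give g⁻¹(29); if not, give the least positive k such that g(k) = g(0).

Recall that g is surjective if every y in the codomain equals g(x) for some x in the domain.
Since gcd(37, 60) = 1, 37 is invertible modulo 60. Euclid's algorithm: 60 = 1·37 + 23, 37 = 1·23 + 14, 23 = 1·14 + 9, 14 = 1·9 + 5, 9 = 1·5 + 4, 5 = 1·4 + 1; back-substituting gives 1 = 13·37 − 8·60, so 37⁻¹ ≡ 13 (mod 60).
Then y ↦ 13(y − 52) is a two-sided inverse to g, so every y ∈ ℤ_{60} has a preimage.
Thus g is surjective.
Since g is surjective, we find g⁻¹(29): we need 37x ≡ 29 − 52 ≡ 37 (mod 60). Using 37⁻¹ = 13: x ≡ 13·37 = 481 = 8·60 + 1, so x = 1.
Check: g(1) = 37·1 + 52 = 89 = 1·60 + 29 ≡ 29 (mod 60).

1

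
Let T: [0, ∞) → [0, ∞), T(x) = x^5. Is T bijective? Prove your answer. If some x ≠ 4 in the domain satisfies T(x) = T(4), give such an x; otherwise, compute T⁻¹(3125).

On [0, ∞), x ↦ x^5 is strictly increasing (injective) and for any y ∈ [0, ∞) the 5th root y^{1/5} lies in [0, ∞) (surjective). So T is bijective.
Since x ↦ x^5 is strictly increasing on [0, ∞), it is injective there, so no x ≠ 4 in the domain has T(x) = T(4). We therefore compute T⁻¹(3125) = 3125^{1/5} = 5 (indeed 5^5 = 3125).

5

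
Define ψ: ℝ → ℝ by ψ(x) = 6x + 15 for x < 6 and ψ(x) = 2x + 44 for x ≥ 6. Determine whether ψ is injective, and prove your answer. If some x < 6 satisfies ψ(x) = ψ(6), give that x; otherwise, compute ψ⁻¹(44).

29/6

Both pieces are strictly increasing (slopes 6 and 2), so each is injective on its own interval.
The left piece maps (−∞, 6) onto (−∞, 51); the right piece maps [6, ∞) onto [56, ∞).
These images are disjoint, so no value is attained by both pieces. Thus ψ is injective.
Because the two images are disjoint, no x < 6 has ψ(x) = ψ(6), so we compute ψ⁻¹(44): 44 lies in (−∞, 51), so solve 6x + 15 = 44: x = (44 − 15)/6 = 29/6.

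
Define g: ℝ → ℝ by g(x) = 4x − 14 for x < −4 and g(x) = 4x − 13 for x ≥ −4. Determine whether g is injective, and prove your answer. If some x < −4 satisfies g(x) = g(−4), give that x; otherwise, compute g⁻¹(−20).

-7/4

Both pieces are strictly increasing (slopes 4 and 4), so each is injective on its own interval.
The left piece maps (−∞, −4) onto (−∞, −30); the right piece maps [−4, ∞) onto [−29, ∞).
These images are disjoint, so no value is attained by both pieces. Hence g is injective.
Because the two images are disjoint, no x < −4 has g(x) = g(−4), so we compute g⁻¹(−20): −20 lies in [−29, ∞), so solve 4x − 13 = −20: x = (−20 + 13)/4 = −7/4.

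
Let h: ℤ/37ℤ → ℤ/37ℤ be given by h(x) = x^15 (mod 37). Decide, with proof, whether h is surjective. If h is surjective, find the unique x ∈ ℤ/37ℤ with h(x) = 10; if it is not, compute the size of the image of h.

13

h(3): Repeated squaring mod 37: 3^1 ≡ 3, 3^2 ≡ 3² = 9, 3^4 ≡ 9² = 81 ≡ 7, 3^8 ≡ 7² = 49 ≡ 12. Since 15 = 8 + 4 + 2 + 1, 3^15 ≡ 12·7·9·3: 12·7 = 84 ≡ 10, then 10·9 = 90 ≡ 16, then 16·3 = 48 ≡ 11. So 3^15 ≡ 11 (mod 37).
h(4): Repeated squaring mod 37: 4^1 ≡ 4, 4^2 ≡ 4² = 16, 4^4 ≡ 16² = 256 ≡ 34, 4^8 ≡ 34² = 1156 ≡ 9. Since 15 = 8 + 4 + 2 + 1, 4^15 ≡ 9·34·16·4: 9·34 = 306 ≡ 10, then 10·16 = 160 ≡ 12, then 12·4 = 48 ≡ 11. So 4^15 ≡ 11 (mod 37).
So h(3) = h(4) = 11 while 3 ≠ 4, thus h is not injective.
A non-injective map from the 37-element set ℤ/37ℤ to itself takes at most 36 distinct values, so it cannot be surjective. Thus h is not surjective.
Since h is not surjective, we determine |image(h)|. Computing x^15 mod 37 for each x (by repeated squaring, reducing mod 37 at every step), the values h(0), h(1), …, h(36) are: 0, 1, 23, 11, 11, 29, 31, 26, 31, 10, 1, 36, 10, 29, 6, 23, 10, 14, 8, 29, 23, 27, 14, 31, 8, 27, 1, 36, 27, 6, 11, 6, 8, 26, 26, 14, 36.
The distinct values are {0, 1, 6, 8, 10, 11, 14, 23, 26, 27, 29, 31, 36}; there are 13 of them.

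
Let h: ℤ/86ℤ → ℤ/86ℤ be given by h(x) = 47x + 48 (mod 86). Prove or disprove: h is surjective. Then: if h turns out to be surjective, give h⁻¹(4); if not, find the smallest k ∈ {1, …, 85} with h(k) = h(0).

32

Recall: h is surjective if every y in the codomain equals h(x) for some x in the domain.
Since gcd(47, 86) = 1, 47 is invertible modulo 86. Euclid's algorithm: 86 = 1·47 + 39, 47 = 1·39 + 8, 39 = 4·8 + 7, 8 = 1·7 + 1; back-substituting gives 1 = 11·47 − 6·86, so 47⁻¹ ≡ 11 (mod 86).
For any y ∈ ℤ/86ℤ, x = 11(y − 48) mod 86 satisfies h(x) = 47·11(y − 48) + 48 ≡ y (since 47·11 ≡ 1 mod 86). So every y has a preimage.
Therefore h is surjective.
Since h is surjective, we find h⁻¹(4): we need 47x ≡ 4 − 48 ≡ 42 (mod 86). Using 47⁻¹ = 11: x ≡ 11·42 = 462 = 5·86 + 32, so x = 32.
Check: h(32) = 47·32 + 48 = 1552 = 18·86 + 4 ≡ 4 (mod 86).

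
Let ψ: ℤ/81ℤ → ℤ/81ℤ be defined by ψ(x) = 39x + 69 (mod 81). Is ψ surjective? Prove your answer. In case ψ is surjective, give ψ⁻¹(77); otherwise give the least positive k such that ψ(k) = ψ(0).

Since gcd(39, 81) = 3, we have 39x ≡ 0 (mod 3) for all x, so ψ(x) ≡ 0 (mod 3).
But 1 ≢ 0 (mod 3), so 1 ∈ ℤ/81ℤ has no preimage. Hence ψ is not surjective.
Since ψ is not surjective, we find the least positive k with ψ(k) = ψ(0): this means 39k ≡ 0 (mod 81), i.e. 81 ∣ 39k. Since gcd(39, 81) = 3, dividing through by 3 this holds exactly when 27 ∣ 13k, and as gcd(13, 27) = 1, exactly when 27 ∣ k.
The smallest positive such k is 27.

27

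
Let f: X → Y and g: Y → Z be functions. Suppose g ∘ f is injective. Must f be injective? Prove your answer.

injective

Suppose f(u) = f(v). Applying g: (g ∘ f)(u) = (g ∘ f)(v). Since g ∘ f is injective, u = v. Therefore f is injective.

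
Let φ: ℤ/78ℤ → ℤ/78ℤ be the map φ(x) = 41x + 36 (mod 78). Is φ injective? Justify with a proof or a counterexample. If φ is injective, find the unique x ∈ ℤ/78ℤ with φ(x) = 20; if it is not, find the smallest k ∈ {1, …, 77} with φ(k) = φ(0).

70

If φ(u) = φ(v), then 41u ≡ 41v (mod 78). Because gcd(41, 78) = 1, we may cancel 41 to get u ≡ v (mod 78).
Hence φ is injective.
We now compute 41⁻¹ mod 78 explicitly. Euclid's algorithm: 78 = 1·41 + 37, 41 = 1·37 + 4, 37 = 9·4 + 1; back-substituting gives 1 = 59·41 − 31·78, so 41⁻¹ ≡ 59 (mod 78).
Since φ is injective, we compute φ⁻¹(20): solve 41x + 36 ≡ 20 (mod 78), i.e. 41x ≡ 62 (mod 78).
Multiplying by 41⁻¹ = 59 gives x ≡ 59·62 = 3658 = 46·78 + 70 ≡ 70 (mod 78).
Check: φ(70) = 41·70 + 36 = 2906 = 37·78 + 20 ≡ 20 (mod 78).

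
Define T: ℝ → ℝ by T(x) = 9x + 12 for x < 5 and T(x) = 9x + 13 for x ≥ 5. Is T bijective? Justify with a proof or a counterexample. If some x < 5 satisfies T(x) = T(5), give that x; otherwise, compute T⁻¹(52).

Both pieces are strictly increasing (slopes 9 and 9), so each is injective on its own interval.
The left piece maps (−∞, 5) onto (−∞, 57); the right piece maps [5, ∞) onto [58, ∞).
The images leave a gap (57 has no preimage), so T is not surjective, hence not bijective.
Because the two images are disjoint, no x < 5 has T(x) = T(5), so we compute T⁻¹(52): 52 lies in (−∞, 57), so solve 9x + 12 = 52: x = (52 − 12)/9 = 40/9.

40/9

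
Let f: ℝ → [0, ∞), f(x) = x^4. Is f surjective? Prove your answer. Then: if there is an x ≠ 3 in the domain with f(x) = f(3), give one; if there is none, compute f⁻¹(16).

-3

For any y ∈ [0, ∞), x = y^{1/4} ∈ ℝ satisfies x^4 = y, so f is surjective.
For the follow-up, such an x exists: taking x = −3 ∈ ℝ gives f(−3) = 81 = f(3) with −3 ≠ 3.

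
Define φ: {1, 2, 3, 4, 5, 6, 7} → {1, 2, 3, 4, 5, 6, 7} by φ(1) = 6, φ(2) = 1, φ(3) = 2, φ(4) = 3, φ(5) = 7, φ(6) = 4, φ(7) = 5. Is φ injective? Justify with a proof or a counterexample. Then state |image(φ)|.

7

The values φ(1), …, φ(7) are 6, 1, 2, 3, 7, 4, 5 — all distinct.
So φ(s) = φ(t) only when s = t, and φ is injective.
The image of φ is {1, 2, 3, 4, 5, 6, 7}, which has 7 elements.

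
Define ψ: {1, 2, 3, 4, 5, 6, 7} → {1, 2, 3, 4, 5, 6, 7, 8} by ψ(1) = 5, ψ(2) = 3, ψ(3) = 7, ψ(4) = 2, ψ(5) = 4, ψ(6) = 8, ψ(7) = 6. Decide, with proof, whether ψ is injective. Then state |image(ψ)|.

The values ψ(1), …, ψ(7) are 5, 3, 7, 2, 4, 8, 6 — all distinct.
So ψ(s) = ψ(t) only when s = t, and ψ is injective.
The image of ψ is {2, 3, 4, 5, 6, 7, 8}, which has 7 elements.

7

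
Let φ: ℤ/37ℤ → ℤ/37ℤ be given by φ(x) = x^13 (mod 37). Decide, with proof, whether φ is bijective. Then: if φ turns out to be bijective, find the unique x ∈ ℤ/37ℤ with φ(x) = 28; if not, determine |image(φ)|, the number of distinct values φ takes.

Since 37 is prime, the nonzero elements of ℤ/37ℤ form a cyclic group of order 36.
As gcd(13, 36) = 1, raising to the 13th power is a bijection on this group: if x_1^13 ≡ x_2^13 then (x_1x_2^{−1})^13 = 1, and the only element of order dividing gcd(13, 36) = 1 is 1, so x_1 = x_2.
With φ(0) = 0 this makes φ injective on all of ℤ/37ℤ, hence bijective (finite equal-size domain and codomain). In particular φ is bijective.
Since φ is bijective, we find the preimage of 28. The inverse of x ↦ x^13 on (ℤ/37ℤ)^× is x ↦ x^25, because 13·25 = 325 = 9·36 + 1 ≡ 1 (mod 36) and x^{36} = 1 for x ≠ 0 (Fermat). So φ⁻¹(28) = 28^25 mod 37.
Repeated squaring mod 37: 28^1 ≡ 28, 28^2 ≡ 28² = 784 ≡ 7, 28^4 ≡ 7² = 49 ≡ 12, 28^8 ≡ 12² = 144 ≡ 33, 28^16 ≡ 33² = 1089 ≡ 16. Since 25 = 16 + 8 + 1, 28^25 ≡ 16·33·28: 16·33 = 528 ≡ 10, then 10·28 = 280 ≡ 21. So 28^25 ≡ 21 (mod 37).
Hence φ⁻¹(28) = 21.

21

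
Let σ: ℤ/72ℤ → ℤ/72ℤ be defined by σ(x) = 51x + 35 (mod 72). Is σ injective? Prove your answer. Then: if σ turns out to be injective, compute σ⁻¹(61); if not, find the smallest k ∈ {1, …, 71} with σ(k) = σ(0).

We have gcd(51, 72) = 3 > 1. Taking a = 0 and b = 24: σ(0) = 35 and σ(24) = 51·24 + 35 = 1259 ≡ 35 (mod 72).
So σ(0) = σ(24) while 0 ≠ 24, therefore σ is not injective.
Since σ is not injective, we find the least positive k with σ(k) = σ(0): this means 51k ≡ 0 (mod 72), i.e. 72 ∣ 51k. Since gcd(51, 72) = 3, dividing through by 3 this holds exactly when 24 ∣ 17k, and as gcd(17, 24) = 1, exactly when 24 ∣ k.
The smallest positive such k is 24.

24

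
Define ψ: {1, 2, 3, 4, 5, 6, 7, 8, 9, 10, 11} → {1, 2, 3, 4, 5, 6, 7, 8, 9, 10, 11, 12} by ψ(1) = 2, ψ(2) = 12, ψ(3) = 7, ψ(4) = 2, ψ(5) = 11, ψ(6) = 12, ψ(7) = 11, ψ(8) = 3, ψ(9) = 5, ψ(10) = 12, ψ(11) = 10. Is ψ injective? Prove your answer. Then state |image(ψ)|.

ψ(1) = 2 = ψ(4) with 1 ≠ 4, so ψ is not injective.
The image of ψ is {2, 3, 5, 7, 10, 11, 12}, which has 7 elements.

7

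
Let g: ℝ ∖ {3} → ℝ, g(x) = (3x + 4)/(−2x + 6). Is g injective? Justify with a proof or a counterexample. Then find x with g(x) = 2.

8/7

Suppose g(x_1) = g(x_2). Cross-multiplying: (3x_1 + 4)(−2x_2 + 6) = (3x_2 + 4)(−2x_1 + 6).
Expanding both sides and cancelling the symmetric terms leaves 26·(x_1 − x_2) = 0. Since 26 ≠ 0, x_1 = x_2. Therefore g is injective.
Solving g(x) = 2: cross-multiplying gives 3x + 4 = 2(−2x + 6), which rearranges to 7x = 8, so x = 8/7.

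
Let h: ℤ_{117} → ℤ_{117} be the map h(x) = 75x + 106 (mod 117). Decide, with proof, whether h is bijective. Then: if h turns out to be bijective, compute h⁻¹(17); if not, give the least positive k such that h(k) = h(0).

Recall that h is injective when h(u) = h(v) forces u = v.
We have gcd(75, 117) = 3 > 1. Taking u = 0 and v = 39: h(0) = 106 and h(39) = 75·39 + 106 = 3031 ≡ 106 (mod 117).
So h(0) = h(39) while 0 ≠ 39, thus h is not injective, hence not bijective.
Since h is not bijective, we find the least positive k with h(k) = h(0): this means 75k ≡ 0 (mod 117), i.e. 117 ∣ 75k. Since gcd(75, 117) = 3, dividing through by 3 this holds exactly when 39 ∣ 25k, and as gcd(25, 39) = 1, exactly when 39 ∣ k.
The smallest positive such k is 39.

39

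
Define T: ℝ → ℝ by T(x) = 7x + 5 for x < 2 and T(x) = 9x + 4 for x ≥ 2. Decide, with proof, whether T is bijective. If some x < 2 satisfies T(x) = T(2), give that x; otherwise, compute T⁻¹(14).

9/7

Both pieces are strictly increasing (slopes 7 and 9), so each is injective on its own interval.
The left piece maps (−∞, 2) onto (−∞, 19); the right piece maps [2, ∞) onto [22, ∞).
The images leave a gap (19 has no preimage), so T is not surjective, hence not bijective.
Because the two images are disjoint, no x < 2 has T(x) = T(2), so we compute T⁻¹(14): 14 lies in (−∞, 19), so solve 7x + 5 = 14: x = (14 − 5)/7 = 9/7.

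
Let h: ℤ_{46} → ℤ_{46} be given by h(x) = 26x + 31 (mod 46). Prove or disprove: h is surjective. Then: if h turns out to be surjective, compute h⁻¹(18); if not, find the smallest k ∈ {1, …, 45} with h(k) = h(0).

23

Since gcd(26, 46) = 2, we have 26x ≡ 0 (mod 2) for all x, so h(x) ≡ 1 (mod 2).
But 0 ≢ 1 (mod 2), so 0 ∈ ℤ_{46} has no preimage. Thus h is not surjective.
Since h is not surjective, we find the least positive k with h(k) = h(0): this means 26k ≡ 0 (mod 46), i.e. 46 ∣ 26k. Since gcd(26, 46) = 2, dividing through by 2 this holds exactly when 23 ∣ 13k, and as gcd(13, 23) = 1, exactly when 23 ∣ k.
The smallest positive such k is 23.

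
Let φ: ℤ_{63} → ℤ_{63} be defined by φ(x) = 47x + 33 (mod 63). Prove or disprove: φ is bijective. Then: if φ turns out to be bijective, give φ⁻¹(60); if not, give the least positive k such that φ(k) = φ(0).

If φ(s) = φ(t), then 47s ≡ 47t (mod 63). Because gcd(47, 63) = 1, we may cancel 47 to get s ≡ t (mod 63).
We now compute 47⁻¹ mod 63 explicitly. Euclid's algorithm: 63 = 1·47 + 16, 47 = 2·16 + 15, 16 = 1·15 + 1; back-substituting gives 1 = 59·47 − 44·63, so 47⁻¹ ≡ 59 (mod 63).
For any y ∈ ℤ_{63}, x = 59(y − 33) mod 63 satisfies φ(x) = 47·59(y − 33) + 33 ≡ y (since 47·59 ≡ 1 mod 63). So every y has a preimage.
Therefore φ is bijective.
Since φ is bijective, we find φ⁻¹(60): we need 47x ≡ 60 − 33 ≡ 27 (mod 63). Using 47⁻¹ = 59: x ≡ 59·27 = 1593 = 25·63 + 18, so x = 18.
Check: φ(18) = 47·18 + 33 = 879 = 13·63 + 60 ≡ 60 (mod 63).

18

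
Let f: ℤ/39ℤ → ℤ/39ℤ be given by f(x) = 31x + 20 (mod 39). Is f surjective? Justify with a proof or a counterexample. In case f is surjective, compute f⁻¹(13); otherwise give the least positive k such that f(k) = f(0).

35

Since gcd(31, 39) = 1, 31 is invertible modulo 39. Euclid's algorithm: 39 = 1·31 + 8, 31 = 3·8 + 7, 8 = 1·7 + 1; back-substituting gives 1 = 34·31 − 27·39, so 31⁻¹ ≡ 34 (mod 39).
Then y ↦ 34(y − 20) is a two-sided inverse to f, so every y ∈ ℤ/39ℤ has a preimage.
Hence f is surjective.
Since f is surjective, we find f⁻¹(13): we need 31x ≡ 13 − 20 ≡ 32 (mod 39). Using 31⁻¹ = 34: x ≡ 34·32 = 1088 = 27·39 + 35, so x = 35.
Check: f(35) = 31·35 + 20 = 1105 = 28·39 + 13 ≡ 13 (mod 39).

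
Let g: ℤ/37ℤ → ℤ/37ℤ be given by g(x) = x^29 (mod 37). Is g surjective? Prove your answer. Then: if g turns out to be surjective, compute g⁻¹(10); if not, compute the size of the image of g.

26

Since 37 is prime, the nonzero elements of ℤ/37ℤ form a cyclic group of order 36.
As gcd(29, 36) = 1, raising to the 29th power is a bijection on this group: if s^29 ≡ t^29 then (st^{−1})^29 = 1, and the only element of order dividing gcd(29, 36) = 1 is 1, so s = t.
With g(0) = 0 this makes g injective on all of ℤ/37ℤ, hence bijective (finite equal-size domain and codomain). In particular g is surjective.
Since g is surjective, we find the preimage of 10. The inverse of x ↦ x^29 on (ℤ/37ℤ)^× is x ↦ x^5, because 29·5 = 145 = 4·36 + 1 ≡ 1 (mod 36) and x^{36} = 1 for x ≠ 0 (Fermat). So g⁻¹(10) = 10^5 mod 37.
Repeated squaring mod 37: 10^1 ≡ 10, 10^2 ≡ 10² = 100 ≡ 26, 10^4 ≡ 26² = 676 ≡ 10. Since 5 = 4 + 1, 10^5 ≡ 10·10: 10·10 = 100 ≡ 26. So 10^5 ≡ 26 (mod 37).
Hence g⁻¹(10) = 26.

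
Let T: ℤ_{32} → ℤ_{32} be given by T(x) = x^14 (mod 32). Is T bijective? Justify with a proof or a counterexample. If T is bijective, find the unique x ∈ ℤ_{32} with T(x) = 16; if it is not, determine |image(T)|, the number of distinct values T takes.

5

T(0) = 0^14 = 0.
T(2): Repeated squaring mod 32: 2^1 ≡ 2, 2^2 ≡ 2² = 4, 2^4 ≡ 4² = 16, 2^8 ≡ 16² = 256 ≡ 0. Since 14 = 8 + 4 + 2, 2^14 ≡ 0·16·4: 0·16 = 0, then 0·4 = 0. So 2^14 ≡ 0 (mod 32).
So T(0) = T(2) = 0 while 0 ≠ 2, thus T is not injective, hence not bijective.
Since T is not bijective, we determine |image(T)|. Computing x^14 mod 32 for each x (by repeated squaring, reducing mod 32 at every step), the values T(0), T(1), …, T(31) are: 0, 1, 0, 25, 0, 9, 0, 17, 0, 17, 0, 9, 0, 25, 0, 1, 0, 1, 0, 25, 0, 9, 0, 17, 0, 17, 0, 9, 0, 25, 0, 1.
The distinct values are {0, 1, 9, 17, 25}; there are 5 of them.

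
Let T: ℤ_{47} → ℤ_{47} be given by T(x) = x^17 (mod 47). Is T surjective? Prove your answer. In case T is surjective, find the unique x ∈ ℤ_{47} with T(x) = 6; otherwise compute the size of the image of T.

7

Since 47 is prime, the nonzero elements of ℤ_{47} form a cyclic group of order 46.
As gcd(17, 46) = 1, raising to the 17th power is a bijection on this group: if x_1^17 ≡ x_2^17 then (x_1x_2^{−1})^17 = 1, and the only element of order dividing gcd(17, 46) = 1 is 1, so x_1 = x_2.
With T(0) = 0 this makes T injective on all of ℤ_{47}, hence bijective (finite equal-size domain and codomain). In particular T is surjective.
Since T is surjective, we find the preimage of 6. The inverse of x ↦ x^17 on (ℤ_{47})^× is x ↦ x^19, because 17·19 = 323 = 7·46 + 1 ≡ 1 (mod 46) and x^{46} = 1 for x ≠ 0 (Fermat). So T⁻¹(6) = 6^19 mod 47.
Repeated squaring mod 47: 6^1 ≡ 6, 6^2 ≡ 6² = 36, 6^4 ≡ 36² = 1296 ≡ 27, 6^8 ≡ 27² = 729 ≡ 24, 6^16 ≡ 24² = 576 ≡ 12. Since 19 = 16 + 2 + 1, 6^19 ≡ 12·36·6: 12·36 = 432 ≡ 9, then 9·6 = 54 ≡ 7. So 6^19 ≡ 7 (mod 47).
Hence T⁻¹(6) = 7.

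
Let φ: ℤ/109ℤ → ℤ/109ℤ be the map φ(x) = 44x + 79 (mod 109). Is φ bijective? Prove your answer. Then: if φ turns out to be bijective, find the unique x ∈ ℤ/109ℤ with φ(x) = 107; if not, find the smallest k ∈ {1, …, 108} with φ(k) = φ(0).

70

If φ(s) = φ(t), then 44s ≡ 44t (mod 109). Because gcd(44, 109) = 1, we may cancel 44 to get s ≡ t (mod 109).
We now compute 44⁻¹ mod 109 explicitly. Euclid's algorithm: 109 = 2·44 + 21, 44 = 2·21 + 2, 21 = 10·2 + 1; back-substituting gives 1 = 57·44 − 23·109, so 44⁻¹ ≡ 57 (mod 109).
Then y ↦ 57(y − 79) is a two-sided inverse to φ, so every y ∈ ℤ/109ℤ has a preimage.
Hence φ is bijective.
Since φ is bijective, we compute φ⁻¹(107): solve 44x + 79 ≡ 107 (mod 109), i.e. 44x ≡ 28 (mod 109).
Multiplying by 44⁻¹ = 57 gives x ≡ 57·28 = 1596 = 14·109 + 70 ≡ 70 (mod 109).
Check: φ(70) = 44·70 + 79 = 3159 = 28·109 + 107 ≡ 107 (mod 109).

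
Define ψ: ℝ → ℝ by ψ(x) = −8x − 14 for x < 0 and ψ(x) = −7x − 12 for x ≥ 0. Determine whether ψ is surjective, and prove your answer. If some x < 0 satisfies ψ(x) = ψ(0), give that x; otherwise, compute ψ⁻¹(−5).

Both pieces are strictly decreasing (slopes −8 and −7), so each is injective on its own interval.
The left piece maps (−∞, 0) onto (−14, ∞); the right piece maps [0, ∞) onto (−∞, −12].
The union (−14, ∞) ∪ (−∞, −12] covers ℝ, so ψ is surjective.
For the follow-up: the images overlap, so an x < 0 with ψ(x) = ψ(0) exists. ψ(0) = −12; solving −8x − 14 = −12 for x < 0 gives x = (−12 + 14)/(−8) = −1/4.

-1/4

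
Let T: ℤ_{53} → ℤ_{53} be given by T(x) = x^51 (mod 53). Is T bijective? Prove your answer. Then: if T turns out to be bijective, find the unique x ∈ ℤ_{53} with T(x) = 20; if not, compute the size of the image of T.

8

Since 53 is prime, the nonzero elements of ℤ_{53} form a cyclic group of order 52.
As gcd(51, 52) = 1, raising to the 51st power is a bijection on this group: if a^51 ≡ b^51 then (ab^{−1})^51 = 1, and the only element of order dividing gcd(51, 52) = 1 is 1, so a = b.
With T(0) = 0 this makes T injective on all of ℤ_{53}, hence bijective (finite equal-size domain and codomain). In particular T is bijective.
Since T is bijective, we find the preimage of 20. The inverse of x ↦ x^51 on (ℤ_{53})^× is x ↦ x^51, because 51·51 = 2601 = 50·52 + 1 ≡ 1 (mod 52) and x^{52} = 1 for x ≠ 0 (Fermat). So T⁻¹(20) = 20^51 mod 53.
Repeated squaring mod 53: 20^1 ≡ 20, 20^2 ≡ 20² = 400 ≡ 29, 20^4 ≡ 29² = 841 ≡ 46, 20^8 ≡ 46² = 2116 ≡ 49, 20^16 ≡ 49² = 2401 ≡ 16, 20^32 ≡ 16² = 256 ≡ 44. Since 51 = 32 + 16 + 2 + 1, 20^51 ≡ 44·16·29·20: 44·16 = 704 ≡ 15, then 15·29 = 435 ≡ 11, then 11·20 = 220 ≡ 8. So 20^51 ≡ 8 (mod 53).
Hence T⁻¹(20) = 8.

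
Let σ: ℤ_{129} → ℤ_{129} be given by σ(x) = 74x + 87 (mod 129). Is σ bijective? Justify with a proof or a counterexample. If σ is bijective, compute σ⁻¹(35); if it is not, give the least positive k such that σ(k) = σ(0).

Suppose σ(u) = σ(v) in ℤ_{129}. Then 74u + 87 ≡ 74v + 87 (mod 129), so 74(u − v) ≡ 0 (mod 129).
Since gcd(74, 129) = 1, 74 is invertible modulo 129, so u − v ≡ 0 (mod 129), i.e. u = v.
We now compute 74⁻¹ mod 129 explicitly. Euclid's algorithm: 129 = 1·74 + 55, 74 = 1·55 + 19, 55 = 2·19 + 17, 19 = 1·17 + 2, 17 = 8·2 + 1; back-substituting gives 1 = 68·74 − 39·129, so 74⁻¹ ≡ 68 (mod 129).
For any y ∈ ℤ_{129}, x = 68(y − 87) mod 129 satisfies σ(x) = 74·68(y − 87) + 87 ≡ y (since 74·68 ≡ 1 mod 129). So every y has a preimage.
Therefore σ is bijective.
Since σ is bijective, we find σ⁻¹(35): we need 74x ≡ 35 − 87 ≡ 77 (mod 129). Using 74⁻¹ = 68: x ≡ 68·77 = 5236 = 40·129 + 76, so x = 76.
Check: σ(76) = 74·76 + 87 = 5711 = 44·129 + 35 ≡ 35 (mod 129).

76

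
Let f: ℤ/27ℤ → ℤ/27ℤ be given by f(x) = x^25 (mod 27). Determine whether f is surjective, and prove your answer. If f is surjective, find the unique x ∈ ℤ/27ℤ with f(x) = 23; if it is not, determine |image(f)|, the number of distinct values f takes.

19

f(0) = 0^25 = 0.
f(3): Repeated squaring mod 27: 3^1 ≡ 3, 3^2 ≡ 3² = 9, 3^4 ≡ 9² = 81 ≡ 0, 3^8 ≡ 0² = 0, 3^16 ≡ 0² = 0. Since 25 = 16 + 8 + 1, 3^25 ≡ 0·0·3: 0·0 = 0, then 0·3 = 0. So 3^25 ≡ 0 (mod 27).
So f(0) = f(3) = 0 while 0 ≠ 3, hence f is not injective.
A non-injective map from the 27-element set ℤ/27ℤ to itself takes at most 26 distinct values, so it cannot be surjective. Thus f is not surjective.
Since f is not surjective, we determine |image(f)|. Computing x^25 mod 27 for each x (by repeated squaring, reducing mod 27 at every step), the values f(0), f(1), …, f(26) are: 0, 1, 20, 0, 22, 14, 0, 16, 8, 0, 10, 2, 0, 4, 23, 0, 25, 17, 0, 19, 11, 0, 13, 5, 0, 7, 26.
The distinct values are {0, 1, 2, 4, 5, 7, 8, 10, 11, 13, 14, 16, 17, 19, 20, 22, 23, 25, 26}; there are 19 of them.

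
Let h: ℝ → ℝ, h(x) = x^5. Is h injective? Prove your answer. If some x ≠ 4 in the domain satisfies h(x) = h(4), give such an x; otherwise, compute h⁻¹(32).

On ℝ, x ↦ x^5 is strictly increasing (since 5 is odd), so h(a) = h(b) forces a = b. Therefore h is injective.
Since x ↦ x^5 is strictly increasing on ℝ, it is injective there, so no x ≠ 4 in the domain has h(x) = h(4). We therefore compute h⁻¹(32) = 32^{1/5} = 2 (indeed 2^5 = 32).

2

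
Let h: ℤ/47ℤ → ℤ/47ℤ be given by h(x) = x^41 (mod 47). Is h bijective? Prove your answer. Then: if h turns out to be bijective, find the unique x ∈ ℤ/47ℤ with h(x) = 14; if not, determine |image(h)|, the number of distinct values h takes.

4

Since 47 is prime, the nonzero elements of ℤ/47ℤ form a cyclic group of order 46.
As gcd(41, 46) = 1, raising to the 41st power is a bijection on this group: if u^41 ≡ v^41 then (uv^{−1})^41 = 1, and the only element of order dividing gcd(41, 46) = 1 is 1, so u = v.
With h(0) = 0 this makes h injective on all of ℤ/47ℤ, hence bijective (finite equal-size domain and codomain). In particular h is bijective.
Since h is bijective, we find the preimage of 14. The inverse of x ↦ x^41 on (ℤ/47ℤ)^× is x ↦ x^9, because 41·9 = 369 = 8·46 + 1 ≡ 1 (mod 46) and x^{46} = 1 for x ≠ 0 (Fermat). So h⁻¹(14) = 14^9 mod 47.
Repeated squaring mod 47: 14^1 ≡ 14, 14^2 ≡ 14² = 196 ≡ 8, 14^4 ≡ 8² = 64 ≡ 17, 14^8 ≡ 17² = 289 ≡ 7. Since 9 = 8 + 1, 14^9 ≡ 7·14: 7·14 = 98 ≡ 4. So 14^9 ≡ 4 (mod 47).
Hence h⁻¹(14) = 4.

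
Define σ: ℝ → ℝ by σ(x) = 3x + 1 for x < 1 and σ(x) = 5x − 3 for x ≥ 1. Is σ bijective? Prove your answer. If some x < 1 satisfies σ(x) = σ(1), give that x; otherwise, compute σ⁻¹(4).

Both pieces are strictly increasing (slopes 3 and 5), so each is injective on its own interval.
The left piece maps (−∞, 1) onto (−∞, 4); the right piece maps [1, ∞) onto [2, ∞).
These images overlap. In particular σ(1) = 2 (right piece), and solving 3x + 1 = 2 on the left piece gives x = 1/3 < 1.
So σ(1/3) = σ(1) with 1/3 ≠ 1, and σ is not injective, hence not bijective. This x = 1/3 is the requested value below 1.

1/3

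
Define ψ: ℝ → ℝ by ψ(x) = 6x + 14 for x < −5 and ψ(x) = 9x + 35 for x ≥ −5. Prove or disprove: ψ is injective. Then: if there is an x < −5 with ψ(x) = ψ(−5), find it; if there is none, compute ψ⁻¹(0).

Both pieces are strictly increasing (slopes 6 and 9), so each is injective on its own interval.
The left piece maps (−∞, −5) onto (−∞, −16); the right piece maps [−5, ∞) onto [−10, ∞).
These images are disjoint, so no value is attained by both pieces. Therefore ψ is injective.
Because the two images are disjoint, no x < −5 has ψ(x) = ψ(−5), so we compute ψ⁻¹(0): 0 lies in [−10, ∞), so solve 9x + 35 = 0: x = (0 − 35)/9 = −35/9.

-35/9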